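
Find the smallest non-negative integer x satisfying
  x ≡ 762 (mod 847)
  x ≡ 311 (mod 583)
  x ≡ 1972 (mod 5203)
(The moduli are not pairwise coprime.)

gcd(847, 583) = 11 and 11 | (311 − 762), so the pair is consistent; merging gives x ≡ 23631 (mod 44891), where 44891 = lcm(847, 583).
gcd(44891, 5203) = 121 and 121 | (1972 − 23631), so the pair is consistent; merging gives x ≡ 1370361 (mod 1930313), where 1930313 = lcm(44891, 5203).
The solution is unique modulo lcm(847, 583, 5203) = 1930313.

1370361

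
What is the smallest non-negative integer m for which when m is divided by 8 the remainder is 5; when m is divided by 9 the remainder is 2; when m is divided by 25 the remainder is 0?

1325

From m ≡ 5 (mod 8) write m = 5 + 8t. Substituting into m ≡ 2 (mod 9) gives 8t ≡ 6 (mod 9), and since 8⁻¹ ≡ 8 (mod 9), t ≡ 3. Hence m ≡ 5 + 8·3 = 29 (mod 72).
From m ≡ 29 (mod 72) write m = 29 + 72t. Substituting into m ≡ 0 (mod 25) gives 72t ≡ 21 (mod 25), and since 22⁻¹ ≡ 8 (mod 25), t ≡ 18. Hence m ≡ 29 + 72·18 = 1325 (mod 1800).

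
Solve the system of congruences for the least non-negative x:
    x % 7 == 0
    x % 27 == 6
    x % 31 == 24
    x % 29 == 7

37968

The moduli are pairwise coprime; N = 7·27·31·29 = 169911.
N/7 = 24273; 24273 ≡ 4 (mod 7); 4·2 ≡ 1, so inverse 2.
N/27 = 6293; 6293 ≡ 2 (mod 27); 2·14 ≡ 1, so inverse 14.
N/31 = 5481; 5481 ≡ 25 (mod 31); 25·5 ≡ 1, so inverse 5.
N/29 = 5859; 5859 ≡ 1 (mod 29), inverse 1.
x ≡ 0·24273·2 + 6·6293·14 + 24·5481·5 + 7·5859·1 = 1227345.
1227345 mod 169911 = 37968.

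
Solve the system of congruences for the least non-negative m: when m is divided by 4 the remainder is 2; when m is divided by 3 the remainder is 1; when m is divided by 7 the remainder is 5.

82

The moduli are pairwise coprime; N = 4·3·7 = 84.
N/4 = 21; 21 ≡ 1 (mod 4), inverse 1.
N/3 = 28; 28 ≡ 1 (mod 3), inverse 1.
N/7 = 12; 12 ≡ 5 (mod 7); 5·3 ≡ 1, so inverse 3.
m ≡ 2·21·1 + 1·28·1 + 5·12·3 = 250.
250 mod 84 = 82.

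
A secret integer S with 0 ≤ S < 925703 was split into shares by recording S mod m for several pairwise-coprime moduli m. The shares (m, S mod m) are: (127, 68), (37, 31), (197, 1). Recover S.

The moduli are pairwise coprime; N = 127·37·197 = 925703.
N/127 = 7289; 7289 ≡ 50 (mod 127); 50·94 ≡ 1, so inverse 94.
N/37 = 25019; 25019 ≡ 7 (mod 37); 7·16 ≡ 1, so inverse 16.
N/197 = 4699; 4699 ≡ 168 (mod 197); 168·163 ≡ 1, so inverse 163.
S ≡ 68·7289·94 + 31·25019·16 + 1·4699·163 = 59766649.
59766649 mod 925703 = 521657.

521657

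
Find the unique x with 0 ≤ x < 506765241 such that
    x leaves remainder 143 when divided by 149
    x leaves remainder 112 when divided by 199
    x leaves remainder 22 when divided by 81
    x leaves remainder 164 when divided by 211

Combine the congruences pairwise.
From x ≡ 143 (mod 149) write x = 143 + 149t. Substituting into x ≡ 112 (mod 199) gives 149t ≡ 168 (mod 199), and since 149⁻¹ ≡ 195 (mod 199), t ≡ 124. Hence x ≡ 143 + 149·124 = 18619 (mod 29651).
From x ≡ 18619 (mod 29651) write x = 18619 + 29651t. Substituting into x ≡ 22 (mod 81) gives 29651t ≡ 33 (mod 81), and since 5⁻¹ ≡ 65 (mod 81), t ≡ 39. Hence x ≡ 18619 + 29651·39 = 1175008 (mod 2401731).
From x ≡ 1175008 (mod 2401731) write x = 1175008 + 2401731t. Substituting into x ≡ 164 (mod 211) gives 2401731t ≡ 4 (mod 211), and since 129⁻¹ ≡ 18 (mod 211), t ≡ 72. Hence x ≡ 1175008 + 2401731·72 = 174099640 (mod 506765241).

174099640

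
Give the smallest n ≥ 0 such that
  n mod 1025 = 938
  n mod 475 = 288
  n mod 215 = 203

gcd(1025, 475) = 25 and 25 | (288 − 938), so the pair is consistent; merging gives n ≡ 5038 (mod 19475), where 19475 = lcm(1025, 475).
gcd(19475, 215) = 5 and 5 | (203 − 5038), so the pair is consistent; merging gives n ≡ 725613 (mod 837425), where 837425 = lcm(19475, 215).
The solution is unique modulo lcm(1025, 475, 215) = 837425.

725613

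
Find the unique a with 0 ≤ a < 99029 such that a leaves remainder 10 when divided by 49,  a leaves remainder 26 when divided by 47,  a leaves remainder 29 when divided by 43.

92522

Combine the congruences pairwise.
From a ≡ 10 (mod 49) write a = 10 + 49t. Substituting into a ≡ 26 (mod 47) gives 49t ≡ 16 (mod 47), and since 2⁻¹ ≡ 24 (mod 47), t ≡ 8. Hence a ≡ 10 + 49·8 = 402 (mod 2303).
From a ≡ 402 (mod 2303) write a = 402 + 2303t. Substituting into a ≡ 29 (mod 43) gives 2303t ≡ 14 (mod 43), and since 24⁻¹ ≡ 9 (mod 43), t ≡ 40. Hence a ≡ 402 + 2303·40 = 92522 (mod 99029).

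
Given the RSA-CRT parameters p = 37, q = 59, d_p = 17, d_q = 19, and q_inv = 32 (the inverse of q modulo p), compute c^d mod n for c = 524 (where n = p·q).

m₁ = c^(d_p) mod p: c ≡ 6 (mod 37), and 6^17 mod 37 = 6.
m₂ = c^(d_q) mod q: c ≡ 52 (mod 59), and 52^19 mod 59 = 47.
h = q_inv·(m₁ − m₂) mod p = 32·(6 − 47) mod 37 = 20.
m = m₂ + h·q = 47 + 20·59 = 1227.

1227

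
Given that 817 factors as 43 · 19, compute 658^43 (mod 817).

658

Mod 43: 658 ≡ 13; by Fermat, exponent reduces to 43 mod 42 = 1; 13^1 ≡ 13 (mod 43).
Mod 19: 658 ≡ 12; by Fermat, exponent reduces to 43 mod 18 = 7; 12^7 ≡ 12 (mod 19).
Combine by CRT: x ≡ 13 (mod 43), x ≡ 12 (mod 19) ⇒ x ≡ 658 (mod 817).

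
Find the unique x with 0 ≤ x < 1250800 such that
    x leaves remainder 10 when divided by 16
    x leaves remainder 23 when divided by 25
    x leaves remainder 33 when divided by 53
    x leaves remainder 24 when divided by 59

The moduli are pairwise coprime; N = 16·25·53·59 = 1250800.
N/16 = 78175; 78175 ≡ 15 (mod 16); 15·15 ≡ 1, so inverse 15.
N/25 = 50032; 50032 ≡ 7 (mod 25); 7·18 ≡ 1, so inverse 18.
N/53 = 23600; 23600 ≡ 15 (mod 53); 15·46 ≡ 1, so inverse 46.
N/59 = 21200; 21200 ≡ 19 (mod 59); 19·28 ≡ 1, so inverse 28.
x ≡ 10·78175·15 + 23·50032·18 + 33·23600·46 + 24·21200·28 = 82510698.
82510698 mod 1250800 = 1208698.

1208698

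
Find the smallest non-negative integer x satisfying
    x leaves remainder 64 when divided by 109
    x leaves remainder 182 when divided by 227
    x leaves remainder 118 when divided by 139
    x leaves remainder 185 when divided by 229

513046060

From x ≡ 64 (mod 109) write x = 64 + 109t. Substituting into x ≡ 182 (mod 227) gives 109t ≡ 118 (mod 227), and since 109⁻¹ ≡ 25 (mod 227), t ≡ 226. Hence x ≡ 64 + 109·226 = 24698 (mod 24743).
From x ≡ 24698 (mod 24743) write x = 24698 + 24743t. Substituting into x ≡ 118 (mod 139) gives 24743t ≡ 23 (mod 139), and since 1⁻¹ ≡ 1 (mod 139), t ≡ 23. Hence x ≡ 24698 + 24743·23 = 593787 (mod 3439277).
From x ≡ 593787 (mod 3439277) write x = 593787 + 3439277t. Substituting into x ≡ 185 (mod 229) gives 3439277t ≡ 195 (mod 229), and since 155⁻¹ ≡ 164 (mod 229), t ≡ 149. Hence x ≡ 593787 + 3439277·149 = 513046060 (mod 787594433).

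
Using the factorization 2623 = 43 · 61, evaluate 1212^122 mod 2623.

735

Mod 43: 1212 ≡ 8; by Fermat, exponent reduces to 122 mod 42 = 38; 8^38 ≡ 4 (mod 43).
Mod 61: 1212 ≡ 53; by Fermat, exponent reduces to 122 mod 60 = 2; 53^2 ≡ 3 (mod 61).
Combine by CRT: x ≡ 4 (mod 43), x ≡ 3 (mod 61) ⇒ x ≡ 735 (mod 2623).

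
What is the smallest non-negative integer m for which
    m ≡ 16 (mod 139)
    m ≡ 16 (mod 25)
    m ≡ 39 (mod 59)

20866

The moduli are pairwise coprime; N = 139·25·59 = 205025.
N/139 = 1475; 1475 ≡ 85 (mod 139); 85·18 ≡ 1, so inverse 18.
N/25 = 8201; 8201 ≡ 1 (mod 25), inverse 1.
N/59 = 3475; 3475 ≡ 53 (mod 59); 53·49 ≡ 1, so inverse 49.
m ≡ 16·1475·18 + 16·8201·1 + 39·3475·49 = 7196741.
7196741 mod 205025 = 20866.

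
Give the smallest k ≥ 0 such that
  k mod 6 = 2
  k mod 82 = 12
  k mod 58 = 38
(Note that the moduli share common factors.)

Combine the congruences pairwise.
gcd(6, 82) = 2 and 2 | (12 − 2), so the pair is consistent; merging gives k ≡ 176 (mod 246), where 246 = lcm(6, 82).
gcd(246, 58) = 2 and 2 | (38 − 176), so the pair is consistent; merging gives k ≡ 3866 (mod 7134), where 7134 = lcm(246, 58).
The solution is unique modulo lcm(6, 82, 58) = 7134.

3866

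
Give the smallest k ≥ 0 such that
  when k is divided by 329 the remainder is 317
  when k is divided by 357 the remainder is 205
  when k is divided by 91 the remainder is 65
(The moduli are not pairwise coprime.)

35191

gcd(329, 357) = 7 and 7 | (205 − 317), so the pair is consistent; merging gives k ≡ 1633 (mod 16779), where 16779 = lcm(329, 357).
gcd(16779, 91) = 7 and 7 | (65 − 1633), so the pair is consistent; merging gives k ≡ 35191 (mod 218127), where 218127 = lcm(16779, 91).
The solution is unique modulo lcm(329, 357, 91) = 218127.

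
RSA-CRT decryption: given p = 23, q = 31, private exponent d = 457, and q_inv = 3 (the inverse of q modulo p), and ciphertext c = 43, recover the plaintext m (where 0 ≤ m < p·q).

582

d_p = d mod (p−1) = 457 mod 22 = 17; d_q = d mod (q−1) = 7.
m₁ = c^(d_p) mod p: c ≡ 20 (mod 23), and 20^17 mod 23 = 7.
m₂ = c^(d_q) mod q: c ≡ 12 (mod 31), and 12^7 mod 31 = 24.
h = q_inv·(m₁ − m₂) mod p = 3·(7 − 24) mod 23 = 18.
m = m₂ + h·q = 24 + 18·31 = 582.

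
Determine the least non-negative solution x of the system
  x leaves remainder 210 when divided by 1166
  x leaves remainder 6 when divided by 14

6040

Combine the congruences pairwise.
gcd(1166, 14) = 2 and 2 | (6 − 210), so the pair is consistent; merging gives x ≡ 6040 (mod 8162), where 8162 = lcm(1166, 14).
The solution is unique modulo lcm(1166, 14) = 8162.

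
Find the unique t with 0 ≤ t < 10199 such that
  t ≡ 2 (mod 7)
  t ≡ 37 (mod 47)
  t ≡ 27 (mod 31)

Combine the congruences pairwise.
From t ≡ 2 (mod 7) write t = 2 + 7s. Substituting into t ≡ 37 (mod 47) gives 7s ≡ 35 (mod 47), and since 7⁻¹ ≡ 27 (mod 47), s ≡ 5. Hence t ≡ 2 + 7·5 = 37 (mod 329).
From t ≡ 37 (mod 329) write t = 37 + 329s. Substituting into t ≡ 27 (mod 31) gives 329s ≡ 21 (mod 31), and since 19⁻¹ ≡ 18 (mod 31), s ≡ 6. Hence t ≡ 37 + 329·6 = 2011 (mod 10199).

2011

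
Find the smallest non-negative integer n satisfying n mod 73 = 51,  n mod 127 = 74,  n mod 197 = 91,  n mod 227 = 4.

53676878

From n ≡ 51 (mod 73) write n = 51 + 73t. Substituting into n ≡ 74 (mod 127) gives 73t ≡ 23 (mod 127), and since 73⁻¹ ≡ 87 (mod 127), t ≡ 96. Hence n ≡ 51 + 73·96 = 7059 (mod 9271).
From n ≡ 7059 (mod 9271) write n = 7059 + 9271t. Substituting into n ≡ 91 (mod 197) gives 9271t ≡ 124 (mod 197), and since 12⁻¹ ≡ 115 (mod 197), t ≡ 76. Hence n ≡ 7059 + 9271·76 = 711655 (mod 1826387).
From n ≡ 711655 (mod 1826387) write n = 711655 + 1826387t. Substituting into n ≡ 4 (mod 227) gives 1826387t ≡ 221 (mod 227), and since 172⁻¹ ≡ 33 (mod 227), t ≡ 29. Hence n ≡ 711655 + 1826387·29 = 53676878 (mod 414589849).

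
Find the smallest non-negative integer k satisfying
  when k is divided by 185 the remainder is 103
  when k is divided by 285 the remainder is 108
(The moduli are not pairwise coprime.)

6948

gcd(185, 285) = 5 and 5 | (108 − 103), so the pair is consistent; merging gives k ≡ 6948 (mod 10545), where 10545 = lcm(185, 285).
The solution is unique modulo lcm(185, 285) = 10545.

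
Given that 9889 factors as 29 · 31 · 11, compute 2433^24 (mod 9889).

Mod 29: 2433 ≡ 26; 26^24 ≡ 24 (mod 29).
Mod 31: 2433 ≡ 15; 15^24 ≡ 2 (mod 31).
Mod 11: 2433 ≡ 2; by Fermat, exponent reduces to 24 mod 10 = 4; 2^4 ≡ 5 (mod 11).
Combine by CRT: x ≡ 24 (mod 29), x ≡ 2 (mod 31), x ≡ 5 (mod 11) ⇒ x ≡ 9333 (mod 9889).

9333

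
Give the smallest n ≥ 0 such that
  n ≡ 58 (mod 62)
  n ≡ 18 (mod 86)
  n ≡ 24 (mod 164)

Combine the congruences pairwise.
gcd(62, 86) = 2 and 2 | (18 − 58), so the pair is consistent; merging gives n ≡ 1050 (mod 2666), where 2666 = lcm(62, 86).
gcd(2666, 164) = 2 and 2 | (24 − 1050), so the pair is consistent; merging gives n ≡ 216996 (mod 218612), where 218612 = lcm(2666, 164).
The solution is unique modulo lcm(62, 86, 164) = 218612.

216996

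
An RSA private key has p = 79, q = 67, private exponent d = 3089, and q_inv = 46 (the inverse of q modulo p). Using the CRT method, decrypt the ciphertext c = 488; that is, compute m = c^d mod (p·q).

4493

d_p = d mod (p−1) = 3089 mod 78 = 47; d_q = d mod (q−1) = 53.
m₁ = c^(d_p) mod p: c ≡ 14 (mod 79), and 14^47 mod 79 = 69.
m₂ = c^(d_q) mod q: c ≡ 19 (mod 67), and 19^53 mod 67 = 4.
h = q_inv·(m₁ − m₂) mod p = 46·(69 − 4) mod 79 = 67.
m = m₂ + h·q = 4 + 67·67 = 4493.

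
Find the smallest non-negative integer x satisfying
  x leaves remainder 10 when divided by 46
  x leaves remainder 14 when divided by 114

470

gcd(46, 114) = 2 and 2 | (14 − 10), so the pair is consistent; merging gives x ≡ 470 (mod 2622), where 2622 = lcm(46, 114).
The solution is unique modulo lcm(46, 114) = 2622.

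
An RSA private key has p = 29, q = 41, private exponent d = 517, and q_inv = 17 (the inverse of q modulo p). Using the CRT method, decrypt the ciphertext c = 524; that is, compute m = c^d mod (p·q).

565

d_p = d mod (p−1) = 517 mod 28 = 13; d_q = d mod (q−1) = 37.
m₁ = c^(d_p) mod p: c ≡ 2 (mod 29), and 2^13 mod 29 = 14.
m₂ = c^(d_q) mod q: c ≡ 32 (mod 41), and 32^37 mod 41 = 32.
h = q_inv·(m₁ − m₂) mod p = 17·(14 − 32) mod 29 = 13.
m = m₂ + h·q = 32 + 13·41 = 565.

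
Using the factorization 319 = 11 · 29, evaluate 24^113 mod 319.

Mod 11: 24 ≡ 2; by Fermat, exponent reduces to 113 mod 10 = 3; 2^3 ≡ 8 (mod 11).
Mod 29: 24 ≡ 24; by Fermat, exponent reduces to 113 mod 28 = 1; 24^1 ≡ 24 (mod 29).
Combine by CRT: x ≡ 8 (mod 11), x ≡ 24 (mod 29) ⇒ x ≡ 140 (mod 319).

140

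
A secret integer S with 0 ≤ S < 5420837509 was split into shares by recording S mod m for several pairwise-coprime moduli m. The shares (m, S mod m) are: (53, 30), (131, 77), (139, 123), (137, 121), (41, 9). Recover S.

4766500970

The moduli are pairwise coprime; N = 53·131·139·137·41 = 5420837509.
N/53 = 102279953; 102279953 ≡ 23 (mod 53); 23·30 ≡ 1, so inverse 30.
N/131 = 41380439; 41380439 ≡ 28 (mod 131); 28·117 ≡ 1, so inverse 117.
N/139 = 38998831; 38998831 ≡ 18 (mod 139); 18·85 ≡ 1, so inverse 85.
N/137 = 39568157; 39568157 ≡ 91 (mod 137); 91·134 ≡ 1, so inverse 134.
N/41 = 132215549; 132215549 ≡ 20 (mod 41); 20·39 ≡ 1, so inverse 39.
S ≡ 30·102279953·30 + 77·41380439·117 + 123·38998831·85 + 121·39568157·134 + 9·132215549·39 = 1560546866053.
1560546866053 mod 5420837509 = 4766500970.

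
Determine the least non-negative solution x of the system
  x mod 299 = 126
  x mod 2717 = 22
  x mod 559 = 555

gcd(299, 2717) = 13 and 13 | (22 − 126), so the pair is consistent; merging gives x ≡ 10890 (mod 62491), where 62491 = lcm(299, 2717).
gcd(62491, 559) = 13 and 13 | (555 − 10890), so the pair is consistent; merging gives x ≡ 1948111 (mod 2687113), where 2687113 = lcm(62491, 559).
The solution is unique modulo lcm(299, 2717, 559) = 2687113.

1948111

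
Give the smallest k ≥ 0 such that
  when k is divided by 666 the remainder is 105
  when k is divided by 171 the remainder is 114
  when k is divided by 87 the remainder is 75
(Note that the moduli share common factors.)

309795

gcd(666, 171) = 9 and 9 | (114 − 105), so the pair is consistent; merging gives k ≡ 6099 (mod 12654), where 12654 = lcm(666, 171).
gcd(12654, 87) = 3 and 3 | (75 − 6099), so the pair is consistent; merging gives k ≡ 309795 (mod 366966), where 366966 = lcm(12654, 87).
The solution is unique modulo lcm(666, 171, 87) = 366966.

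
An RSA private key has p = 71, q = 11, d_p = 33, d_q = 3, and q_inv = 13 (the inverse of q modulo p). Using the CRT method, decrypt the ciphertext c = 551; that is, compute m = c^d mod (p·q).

m₁ = c^(d_p) mod p: c ≡ 54 (mod 71), and 54^33 mod 71 = 57.
m₂ = c^(d_q) mod q: c ≡ 1 (mod 11), and 1^3 mod 11 = 1.
h = q_inv·(m₁ − m₂) mod p = 13·(57 − 1) mod 71 = 18.
m = m₂ + h·q = 1 + 18·11 = 199.

199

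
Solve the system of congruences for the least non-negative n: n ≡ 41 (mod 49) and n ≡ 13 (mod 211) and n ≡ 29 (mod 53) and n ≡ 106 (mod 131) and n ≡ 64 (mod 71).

4241932197

From n ≡ 41 (mod 49) write n = 41 + 49t. Substituting into n ≡ 13 (mod 211) gives 49t ≡ 183 (mod 211), and since 49⁻¹ ≡ 56 (mod 211), t ≡ 120. Hence n ≡ 41 + 49·120 = 5921 (mod 10339).
From n ≡ 5921 (mod 10339) write n = 5921 + 10339t. Substituting into n ≡ 29 (mod 53) gives 10339t ≡ 44 (mod 53), and since 4⁻¹ ≡ 40 (mod 53), t ≡ 11. Hence n ≡ 5921 + 10339·11 = 119650 (mod 547967).
From n ≡ 119650 (mod 547967) write n = 119650 + 547967t. Substituting into n ≡ 106 (mod 131) gives 547967t ≡ 59 (mod 131), and since 125⁻¹ ≡ 109 (mod 131), t ≡ 12. Hence n ≡ 119650 + 547967·12 = 6695254 (mod 71783677).
From n ≡ 6695254 (mod 71783677) write n = 6695254 + 71783677t. Substituting into n ≡ 64 (mod 71) gives 71783677t ≡ 39 (mod 71), and since 50⁻¹ ≡ 27 (mod 71), t ≡ 59. Hence n ≡ 6695254 + 71783677·59 = 4241932197 (mod 5096641067).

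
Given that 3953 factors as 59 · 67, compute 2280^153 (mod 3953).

Mod 59: 2280 ≡ 38; by Fermat, exponent reduces to 153 mod 58 = 37; 38^37 ≡ 6 (mod 59).
Mod 67: 2280 ≡ 2; by Fermat, exponent reduces to 153 mod 66 = 21; 2^21 ≡ 52 (mod 67).
Combine by CRT: x ≡ 6 (mod 59), x ≡ 52 (mod 67) ⇒ x ≡ 655 (mod 3953).

655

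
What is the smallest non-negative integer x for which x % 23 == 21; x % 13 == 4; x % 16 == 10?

Combine the congruences pairwise.
From x ≡ 21 (mod 23) write x = 21 + 23t. Substituting into x ≡ 4 (mod 13) gives 23t ≡ 9 (mod 13), and since 10⁻¹ ≡ 4 (mod 13), t ≡ 10. Hence x ≡ 21 + 23·10 = 251 (mod 299).
From x ≡ 251 (mod 299) write x = 251 + 299t. Substituting into x ≡ 10 (mod 16) gives 299t ≡ 15 (mod 16), and since 11⁻¹ ≡ 3 (mod 16), t ≡ 13. Hence x ≡ 251 + 299·13 = 4138 (mod 4784).

4138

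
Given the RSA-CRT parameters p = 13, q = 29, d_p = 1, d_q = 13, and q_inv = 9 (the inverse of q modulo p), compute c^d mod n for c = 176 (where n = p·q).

72

m₁ = c^(d_p) mod p: c ≡ 7 (mod 13), and 7^1 mod 13 = 7.
m₂ = c^(d_q) mod q: c ≡ 2 (mod 29), and 2^13 mod 29 = 14.
h = q_inv·(m₁ − m₂) mod p = 9·(7 − 14) mod 13 = 2.
m = m₂ + h·q = 14 + 2·29 = 72.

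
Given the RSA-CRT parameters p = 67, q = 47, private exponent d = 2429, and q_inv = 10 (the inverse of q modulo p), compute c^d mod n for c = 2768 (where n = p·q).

d_p = d mod (p−1) = 2429 mod 66 = 53; d_q = d mod (q−1) = 37.
m₁ = c^(d_p) mod p: c ≡ 21 (mod 67), and 21^53 mod 67 = 54.
m₂ = c^(d_q) mod q: c ≡ 42 (mod 47), and 42^37 mod 47 = 27.
h = q_inv·(m₁ − m₂) mod p = 10·(54 − 27) mod 67 = 2.
m = m₂ + h·q = 27 + 2·47 = 121.

121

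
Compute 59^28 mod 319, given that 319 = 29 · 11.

Mod 29: 59 ≡ 1; since 28 | 28, by Fermat 1^28 ≡ 1 (mod 29).
Mod 11: 59 ≡ 4; by Fermat, exponent reduces to 28 mod 10 = 8; 4^8 ≡ 9 (mod 11).
Combine by CRT: x ≡ 1 (mod 29), x ≡ 9 (mod 11) ⇒ x ≡ 262 (mod 319).

262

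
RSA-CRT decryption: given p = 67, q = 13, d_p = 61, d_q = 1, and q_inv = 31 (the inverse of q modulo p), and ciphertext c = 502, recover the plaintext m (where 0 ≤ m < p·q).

437

m₁ = c^(d_p) mod p: c ≡ 33 (mod 67), and 33^61 mod 67 = 35.
m₂ = c^(d_q) mod q: c ≡ 8 (mod 13), and 8^1 mod 13 = 8.
h = q_inv·(m₁ − m₂) mod p = 31·(35 − 8) mod 67 = 33.
m = m₂ + h·q = 8 + 33·13 = 437.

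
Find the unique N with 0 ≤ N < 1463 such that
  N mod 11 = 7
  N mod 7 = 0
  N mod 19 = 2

1085

Combine the congruences pairwise.
From N ≡ 7 (mod 11) write N = 7 + 11t. Substituting into N ≡ 0 (mod 7) gives 11t ≡ 0 (mod 7), and since 4⁻¹ ≡ 2 (mod 7), t ≡ 0. Hence N ≡ 7 + 11·0 = 7 (mod 77).
From N ≡ 7 (mod 77) write N = 7 + 77t. Substituting into N ≡ 2 (mod 19) gives 77t ≡ 14 (mod 19), and since 1⁻¹ ≡ 1 (mod 19), t ≡ 14. Hence N ≡ 7 + 77·14 = 1085 (mod 1463).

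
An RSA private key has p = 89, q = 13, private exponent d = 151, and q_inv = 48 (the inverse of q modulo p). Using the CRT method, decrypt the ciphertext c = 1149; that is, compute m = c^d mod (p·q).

619

d_p = d mod (p−1) = 151 mod 88 = 63; d_q = d mod (q−1) = 7.
m₁ = c^(d_p) mod p: c ≡ 81 (mod 89), and 81^63 mod 89 = 85.
m₂ = c^(d_q) mod q: c ≡ 5 (mod 13), and 5^7 mod 13 = 8.
h = q_inv·(m₁ − m₂) mod p = 48·(85 − 8) mod 89 = 47.
m = m₂ + h·q = 8 + 47·13 = 619.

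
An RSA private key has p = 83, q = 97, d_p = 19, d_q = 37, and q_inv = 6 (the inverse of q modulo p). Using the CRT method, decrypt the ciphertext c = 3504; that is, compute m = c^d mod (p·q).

m₁ = c^(d_p) mod p: c ≡ 18 (mod 83), and 18^19 mod 83 = 76.
m₂ = c^(d_q) mod q: c ≡ 12 (mod 97), and 12^37 mod 97 = 27.
h = q_inv·(m₁ − m₂) mod p = 6·(76 − 27) mod 83 = 45.
m = m₂ + h·q = 27 + 45·97 = 4392.

4392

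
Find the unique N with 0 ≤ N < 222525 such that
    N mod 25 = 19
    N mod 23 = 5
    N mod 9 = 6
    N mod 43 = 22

From N ≡ 19 (mod 25) write N = 19 + 25t. Substituting into N ≡ 5 (mod 23) gives 25t ≡ 9 (mod 23), and since 2⁻¹ ≡ 12 (mod 23), t ≡ 16. Hence N ≡ 19 + 25·16 = 419 (mod 575).
From N ≡ 419 (mod 575) write N = 419 + 575t. Substituting into N ≡ 6 (mod 9) gives 575t ≡ 1 (mod 9), and since 8⁻¹ ≡ 8 (mod 9), t ≡ 8. Hence N ≡ 419 + 575·8 = 5019 (mod 5175).
From N ≡ 5019 (mod 5175) write N = 5019 + 5175t. Substituting into N ≡ 22 (mod 43) gives 5175t ≡ 34 (mod 43), and since 15⁻¹ ≡ 23 (mod 43), t ≡ 8. Hence N ≡ 5019 + 5175·8 = 46419 (mod 222525).

46419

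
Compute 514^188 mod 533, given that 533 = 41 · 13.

250

Mod 41: 514 ≡ 22; by Fermat, exponent reduces to 188 mod 40 = 28; 22^28 ≡ 4 (mod 41).
Mod 13: 514 ≡ 7; by Fermat, exponent reduces to 188 mod 12 = 8; 7^8 ≡ 3 (mod 13).
Combine by CRT: x ≡ 4 (mod 41), x ≡ 3 (mod 13) ⇒ x ≡ 250 (mod 533).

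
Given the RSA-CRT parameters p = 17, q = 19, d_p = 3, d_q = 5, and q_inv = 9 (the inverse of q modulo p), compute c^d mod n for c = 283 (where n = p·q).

m₁ = c^(d_p) mod p: c ≡ 11 (mod 17), and 11^3 mod 17 = 5.
m₂ = c^(d_q) mod q: c ≡ 17 (mod 19), and 17^5 mod 19 = 6.
h = q_inv·(m₁ − m₂) mod p = 9·(5 − 6) mod 17 = 8.
m = m₂ + h·q = 6 + 8·19 = 158.

158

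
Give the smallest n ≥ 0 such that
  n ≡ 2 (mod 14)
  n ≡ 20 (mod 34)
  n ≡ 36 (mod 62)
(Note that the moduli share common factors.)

gcd(14, 34) = 2 and 2 | (20 − 2), so the pair is consistent; merging gives n ≡ 156 (mod 238), where 238 = lcm(14, 34).
gcd(238, 62) = 2 and 2 | (36 − 156), so the pair is consistent; merging gives n ≡ 3012 (mod 7378), where 7378 = lcm(238, 62).
The solution is unique modulo lcm(14, 34, 62) = 7378.

3012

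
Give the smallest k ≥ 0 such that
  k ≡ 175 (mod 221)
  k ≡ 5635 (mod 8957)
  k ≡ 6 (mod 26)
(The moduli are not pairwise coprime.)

247474

gcd(221, 8957) = 13 and 13 | (5635 − 175), so the pair is consistent; merging gives k ≡ 95205 (mod 152269), where 152269 = lcm(221, 8957).
gcd(152269, 26) = 13 and 13 | (6 − 95205), so the pair is consistent; merging gives k ≡ 247474 (mod 304538), where 304538 = lcm(152269, 26).
The solution is unique modulo lcm(221, 8957, 26) = 304538.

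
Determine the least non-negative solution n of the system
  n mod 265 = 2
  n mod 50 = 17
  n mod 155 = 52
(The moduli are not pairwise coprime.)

gcd(265, 50) = 5 and 5 | (17 − 2), so the pair is consistent; merging gives n ≡ 267 (mod 2650), where 2650 = lcm(265, 50).
gcd(2650, 155) = 5 and 5 | (52 − 267), so the pair is consistent; merging gives n ≡ 71817 (mod 82150), where 82150 = lcm(2650, 155).
The solution is unique modulo lcm(265, 50, 155) = 82150.

71817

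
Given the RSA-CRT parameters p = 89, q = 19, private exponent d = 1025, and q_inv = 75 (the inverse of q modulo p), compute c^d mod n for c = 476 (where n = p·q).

229

d_p = d mod (p−1) = 1025 mod 88 = 57; d_q = d mod (q−1) = 17.
m₁ = c^(d_p) mod p: c ≡ 31 (mod 89), and 31^57 mod 89 = 51.
m₂ = c^(d_q) mod q: c ≡ 1 (mod 19), and 1^17 mod 19 = 1.
h = q_inv·(m₁ − m₂) mod p = 75·(51 − 1) mod 89 = 12.
m = m₂ + h·q = 1 + 12·19 = 229.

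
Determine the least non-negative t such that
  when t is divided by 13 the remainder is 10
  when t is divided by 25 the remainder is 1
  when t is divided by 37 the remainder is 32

The moduli are pairwise coprime; N = 13·25·37 = 12025.
N/13 = 925; 925 ≡ 2 (mod 13); 2·7 ≡ 1, so inverse 7.
N/25 = 481; 481 ≡ 6 (mod 25); 6·21 ≡ 1, so inverse 21.
N/37 = 325; 325 ≡ 29 (mod 37); 29·23 ≡ 1, so inverse 23.
t ≡ 10·925·7 + 1·481·21 + 32·325·23 = 314051.
314051 mod 12025 = 1401.

1401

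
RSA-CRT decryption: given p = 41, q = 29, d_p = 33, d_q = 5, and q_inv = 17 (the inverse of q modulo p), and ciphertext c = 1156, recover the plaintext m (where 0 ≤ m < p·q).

513

m₁ = c^(d_p) mod p: c ≡ 8 (mod 41), and 8^33 mod 41 = 21.
m₂ = c^(d_q) mod q: c ≡ 25 (mod 29), and 25^5 mod 29 = 20.
h = q_inv·(m₁ − m₂) mod p = 17·(21 − 20) mod 41 = 17.
m = m₂ + h·q = 20 + 17·29 = 513.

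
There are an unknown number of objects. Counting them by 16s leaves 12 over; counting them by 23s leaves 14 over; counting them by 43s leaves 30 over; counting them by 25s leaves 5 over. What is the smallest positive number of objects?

The moduli are pairwise coprime; M = 16·23·43·25 = 395600.
M/16 = 24725; 24725 ≡ 5 (mod 16); 5·13 ≡ 1, so inverse 13.
M/23 = 17200; 17200 ≡ 19 (mod 23); 19·17 ≡ 1, so inverse 17.
M/43 = 9200; 9200 ≡ 41 (mod 43); 41·21 ≡ 1, so inverse 21.
M/25 = 15824; 15824 ≡ 24 (mod 25); 24·24 ≡ 1, so inverse 24.
N ≡ 12·24725·13 + 14·17200·17 + 30·9200·21 + 5·15824·24 = 15645580.
15645580 mod 395600 = 217180.

217180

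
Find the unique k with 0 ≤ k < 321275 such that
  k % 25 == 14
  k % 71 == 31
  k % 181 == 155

The moduli are pairwise coprime; N = 25·71·181 = 321275.
N/25 = 12851; 12851 ≡ 1 (mod 25), inverse 1.
N/71 = 4525; 4525 ≡ 52 (mod 71); 52·56 ≡ 1, so inverse 56.
N/181 = 1775; 1775 ≡ 146 (mod 181); 146·31 ≡ 1, so inverse 31.
k ≡ 14·12851·1 + 31·4525·56 + 155·1775·31 = 16564189.
16564189 mod 321275 = 179164.

179164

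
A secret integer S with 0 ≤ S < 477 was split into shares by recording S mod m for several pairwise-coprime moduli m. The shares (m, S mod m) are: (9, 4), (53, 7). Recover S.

Combine the congruences pairwise.
From S ≡ 4 (mod 9) write S = 4 + 9t. Substituting into S ≡ 7 (mod 53) gives 9t ≡ 3 (mod 53), and since 9⁻¹ ≡ 6 (mod 53), t ≡ 18. Hence S ≡ 4 + 9·18 = 166 (mod 477).

166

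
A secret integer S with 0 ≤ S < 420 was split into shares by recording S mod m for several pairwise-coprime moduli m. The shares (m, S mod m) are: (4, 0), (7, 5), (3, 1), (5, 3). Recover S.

208

The moduli are pairwise coprime; N = 4·7·3·5 = 420.
N/4 = 105; 105 ≡ 1 (mod 4), inverse 1.
N/7 = 60; 60 ≡ 4 (mod 7); 4·2 ≡ 1, so inverse 2.
N/3 = 140; 140 ≡ 2 (mod 3); 2·2 ≡ 1, so inverse 2.
N/5 = 84; 84 ≡ 4 (mod 5); 4·4 ≡ 1, so inverse 4.
S ≡ 0·105·1 + 5·60·2 + 1·140·2 + 3·84·4 = 1888.
1888 mod 420 = 208.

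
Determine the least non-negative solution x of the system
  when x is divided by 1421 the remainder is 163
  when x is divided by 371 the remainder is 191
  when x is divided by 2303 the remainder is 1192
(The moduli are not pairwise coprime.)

1924197

Combine the congruences pairwise.
gcd(1421, 371) = 7 and 7 | (191 − 163), so the pair is consistent; merging gives x ≡ 41372 (mod 75313), where 75313 = lcm(1421, 371).
gcd(75313, 2303) = 49 and 49 | (1192 − 41372), so the pair is consistent; merging gives x ≡ 1924197 (mod 3539711), where 3539711 = lcm(75313, 2303).
The solution is unique modulo lcm(1421, 371, 2303) = 3539711.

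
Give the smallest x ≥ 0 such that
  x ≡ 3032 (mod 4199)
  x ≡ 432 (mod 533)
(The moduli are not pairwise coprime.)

Combine the congruences pairwise.
gcd(4199, 533) = 13 and 13 | (432 − 3032), so the pair is consistent; merging gives x ≡ 170992 (mod 172159), where 172159 = lcm(4199, 533).
The solution is unique modulo lcm(4199, 533) = 172159.

170992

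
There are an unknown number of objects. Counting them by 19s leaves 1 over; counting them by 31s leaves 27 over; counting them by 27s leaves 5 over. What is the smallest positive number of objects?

9482

Combine the congruences pairwise.
From N ≡ 1 (mod 19) write N = 1 + 19t. Substituting into N ≡ 27 (mod 31) gives 19t ≡ 26 (mod 31), and since 19⁻¹ ≡ 18 (mod 31), t ≡ 3. Hence N ≡ 1 + 19·3 = 58 (mod 589).
From N ≡ 58 (mod 589) write N = 58 + 589t. Substituting into N ≡ 5 (mod 27) gives 589t ≡ 1 (mod 27), and since 22⁻¹ ≡ 16 (mod 27), t ≡ 16. Hence N ≡ 58 + 589·16 = 9482 (mod 15903).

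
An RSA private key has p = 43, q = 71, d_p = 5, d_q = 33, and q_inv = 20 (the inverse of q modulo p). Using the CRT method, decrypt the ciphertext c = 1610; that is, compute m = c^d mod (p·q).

m₁ = c^(d_p) mod p: c ≡ 19 (mod 43), and 19^5 mod 43 = 30.
m₂ = c^(d_q) mod q: c ≡ 48 (mod 71), and 48^33 mod 71 = 20.
h = q_inv·(m₁ − m₂) mod p = 20·(30 − 20) mod 43 = 28.
m = m₂ + h·q = 20 + 28·71 = 2008.

2008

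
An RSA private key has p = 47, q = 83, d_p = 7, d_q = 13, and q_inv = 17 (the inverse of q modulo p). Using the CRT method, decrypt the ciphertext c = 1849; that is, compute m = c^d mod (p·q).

1160

m₁ = c^(d_p) mod p: c ≡ 16 (mod 47), and 16^7 mod 47 = 32.
m₂ = c^(d_q) mod q: c ≡ 23 (mod 83), and 23^13 mod 83 = 81.
h = q_inv·(m₁ − m₂) mod p = 17·(32 − 81) mod 47 = 13.
m = m₂ + h·q = 81 + 13·83 = 1160.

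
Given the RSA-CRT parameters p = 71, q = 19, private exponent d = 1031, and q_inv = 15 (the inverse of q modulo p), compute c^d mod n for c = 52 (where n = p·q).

d_p = d mod (p−1) = 1031 mod 70 = 51; d_q = d mod (q−1) = 5.
m₁ = c^(d_p) mod p: c ≡ 52 (mod 71), and 52^51 mod 71 = 31.
m₂ = c^(d_q) mod q: c ≡ 14 (mod 19), and 14^5 mod 19 = 10.
h = q_inv·(m₁ − m₂) mod p = 15·(31 − 10) mod 71 = 31.
m = m₂ + h·q = 10 + 31·19 = 599.

599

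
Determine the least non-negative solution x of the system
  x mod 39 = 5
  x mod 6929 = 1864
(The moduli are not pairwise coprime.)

Combine the congruences pairwise.
gcd(39, 6929) = 13 and 13 | (1864 − 5), so the pair is consistent; merging gives x ≡ 15722 (mod 20787), where 20787 = lcm(39, 6929).
The solution is unique modulo lcm(39, 6929) = 20787.

15722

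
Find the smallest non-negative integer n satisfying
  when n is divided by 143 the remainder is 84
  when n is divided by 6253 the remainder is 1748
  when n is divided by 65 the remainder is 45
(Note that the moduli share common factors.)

245615

gcd(143, 6253) = 13 and 13 | (1748 − 84), so the pair is consistent; merging gives n ≡ 39266 (mod 68783), where 68783 = lcm(143, 6253).
gcd(68783, 65) = 13 and 13 | (45 − 39266), so the pair is consistent; merging gives n ≡ 245615 (mod 343915), where 343915 = lcm(68783, 65).
The solution is unique modulo lcm(143, 6253, 65) = 343915.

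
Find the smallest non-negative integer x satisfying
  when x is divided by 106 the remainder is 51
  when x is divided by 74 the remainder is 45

gcd(106, 74) = 2 and 2 | (45 − 51), so the pair is consistent; merging gives x ≡ 1747 (mod 3922), where 3922 = lcm(106, 74).
The solution is unique modulo lcm(106, 74) = 3922.

1747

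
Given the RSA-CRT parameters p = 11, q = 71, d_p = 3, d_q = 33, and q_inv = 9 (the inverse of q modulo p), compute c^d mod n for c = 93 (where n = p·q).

224

m₁ = c^(d_p) mod p: c ≡ 5 (mod 11), and 5^3 mod 11 = 4.
m₂ = c^(d_q) mod q: c ≡ 22 (mod 71), and 22^33 mod 71 = 11.
h = q_inv·(m₁ − m₂) mod p = 9·(4 − 11) mod 11 = 3.
m = m₂ + h·q = 11 + 3·71 = 224.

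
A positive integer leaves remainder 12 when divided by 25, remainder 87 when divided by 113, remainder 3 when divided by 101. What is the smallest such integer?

The moduli are pairwise coprime; N = 25·113·101 = 285325.
N/25 = 11413; 11413 ≡ 13 (mod 25); 13·2 ≡ 1, so inverse 2.
N/113 = 2525; 2525 ≡ 39 (mod 113); 39·29 ≡ 1, so inverse 29.
N/101 = 2825; 2825 ≡ 98 (mod 101); 98·67 ≡ 1, so inverse 67.
a ≡ 12·11413·2 + 87·2525·29 + 3·2825·67 = 7212312.
7212312 mod 285325 = 79187.

79187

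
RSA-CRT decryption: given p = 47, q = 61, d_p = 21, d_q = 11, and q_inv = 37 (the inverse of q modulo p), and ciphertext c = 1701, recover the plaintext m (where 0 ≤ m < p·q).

m₁ = c^(d_p) mod p: c ≡ 9 (mod 47), and 9^21 mod 47 = 18.
m₂ = c^(d_q) mod q: c ≡ 54 (mod 61), and 54^11 mod 61 = 30.
h = q_inv·(m₁ − m₂) mod p = 37·(18 − 30) mod 47 = 26.
m = m₂ + h·q = 30 + 26·61 = 1616.

1616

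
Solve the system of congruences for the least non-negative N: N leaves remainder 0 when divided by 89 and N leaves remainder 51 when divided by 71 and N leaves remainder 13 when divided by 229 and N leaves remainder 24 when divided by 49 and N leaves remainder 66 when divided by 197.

12535435510

The moduli are pairwise coprime; M = 89·71·229·49·197 = 13968383303.
M/89 = 156948127; 156948127 ≡ 9 (mod 89); 9·10 ≡ 1, so inverse 10.
M/71 = 196737793; 196737793 ≡ 59 (mod 71); 59·65 ≡ 1, so inverse 65.
M/229 = 60997307; 60997307 ≡ 180 (mod 229); 180·14 ≡ 1, so inverse 14.
M/49 = 285069047; 285069047 ≡ 32 (mod 49); 32·23 ≡ 1, so inverse 23.
M/197 = 70905499; 70905499 ≡ 77 (mod 197); 77·87 ≡ 1, so inverse 87.
N ≡ 0·156948127·10 + 51·196737793·65 + 13·60997307·14 + 24·285069047·23 + 66·70905499·87 = 1227784782871.
1227784782871 mod 13968383303 = 12535435510.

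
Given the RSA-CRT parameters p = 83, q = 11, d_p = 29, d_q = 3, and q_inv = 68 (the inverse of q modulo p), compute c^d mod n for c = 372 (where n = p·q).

m₁ = c^(d_p) mod p: c ≡ 40 (mod 83), and 40^29 mod 83 = 69.
m₂ = c^(d_q) mod q: c ≡ 9 (mod 11), and 9^3 mod 11 = 3.
h = q_inv·(m₁ − m₂) mod p = 68·(69 − 3) mod 83 = 6.
m = m₂ + h·q = 3 + 6·11 = 69.

69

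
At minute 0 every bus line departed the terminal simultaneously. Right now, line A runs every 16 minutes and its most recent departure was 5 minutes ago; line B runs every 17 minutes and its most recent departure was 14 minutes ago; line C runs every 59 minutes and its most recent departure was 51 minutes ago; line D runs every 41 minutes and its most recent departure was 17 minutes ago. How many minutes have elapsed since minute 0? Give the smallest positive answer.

The moduli are pairwise coprime; N = 16·17·59·41 = 657968.
N/16 = 41123; 41123 ≡ 3 (mod 16); 3·11 ≡ 1, so inverse 11.
N/17 = 38704; 38704 ≡ 12 (mod 17); 12·10 ≡ 1, so inverse 10.
N/59 = 11152; 11152 ≡ 1 (mod 59), inverse 1.
N/41 = 16048; 16048 ≡ 17 (mod 41); 17·29 ≡ 1, so inverse 29.
t ≡ 5·41123·11 + 14·38704·10 + 51·11152·1 + 17·16048·29 = 16160741.
16160741 mod 657968 = 369509.

369509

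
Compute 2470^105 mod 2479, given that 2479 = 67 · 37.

1544

Mod 67: 2470 ≡ 58; by Fermat, exponent reduces to 105 mod 66 = 39; 58^39 ≡ 3 (mod 67).
Mod 37: 2470 ≡ 28; by Fermat, exponent reduces to 105 mod 36 = 33; 28^33 ≡ 27 (mod 37).
Combine by CRT: x ≡ 3 (mod 67), x ≡ 27 (mod 37) ⇒ x ≡ 1544 (mod 2479).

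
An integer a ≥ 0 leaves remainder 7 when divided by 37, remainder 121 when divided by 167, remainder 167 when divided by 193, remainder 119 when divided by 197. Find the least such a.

Combine the congruences pairwise.
From a ≡ 7 (mod 37) write a = 7 + 37t. Substituting into a ≡ 121 (mod 167) gives 37t ≡ 114 (mod 167), and since 37⁻¹ ≡ 158 (mod 167), t ≡ 143. Hence a ≡ 7 + 37·143 = 5298 (mod 6179).
From a ≡ 5298 (mod 6179) write a = 5298 + 6179t. Substituting into a ≡ 167 (mod 193) gives 6179t ≡ 80 (mod 193), and since 3⁻¹ ≡ 129 (mod 193), t ≡ 91. Hence a ≡ 5298 + 6179·91 = 567587 (mod 1192547).
From a ≡ 567587 (mod 1192547) write a = 567587 + 1192547t. Substituting into a ≡ 119 (mod 197) gives 1192547t ≡ 89 (mod 197), and since 106⁻¹ ≡ 184 (mod 197), t ≡ 25. Hence a ≡ 567587 + 1192547·25 = 30381262 (mod 234931759).

30381262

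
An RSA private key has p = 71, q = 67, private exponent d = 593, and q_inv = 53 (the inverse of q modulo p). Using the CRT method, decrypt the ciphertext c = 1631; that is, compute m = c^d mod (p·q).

2112

d_p = d mod (p−1) = 593 mod 70 = 33; d_q = d mod (q−1) = 65.
m₁ = c^(d_p) mod p: c ≡ 69 (mod 71), and 69^33 mod 71 = 53.
m₂ = c^(d_q) mod q: c ≡ 23 (mod 67), and 23^65 mod 67 = 35.
h = q_inv·(m₁ − m₂) mod p = 53·(53 − 35) mod 71 = 31.
m = m₂ + h·q = 35 + 31·67 = 2112.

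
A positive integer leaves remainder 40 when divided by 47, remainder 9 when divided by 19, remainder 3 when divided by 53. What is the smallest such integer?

The moduli are pairwise coprime; N = 47·19·53 = 47329.
N/47 = 1007; 1007 ≡ 20 (mod 47); 20·40 ≡ 1, so inverse 40.
N/19 = 2491; 2491 ≡ 2 (mod 19); 2·10 ≡ 1, so inverse 10.
N/53 = 893; 893 ≡ 45 (mod 53); 45·33 ≡ 1, so inverse 33.
m ≡ 40·1007·40 + 9·2491·10 + 3·893·33 = 1923797.
1923797 mod 47329 = 30637.

30637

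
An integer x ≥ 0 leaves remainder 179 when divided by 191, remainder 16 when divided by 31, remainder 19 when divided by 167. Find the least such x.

583684

Combine the congruences pairwise.
From x ≡ 179 (mod 191) write x = 179 + 191t. Substituting into x ≡ 16 (mod 31) gives 191t ≡ 23 (mod 31), and since 5⁻¹ ≡ 25 (mod 31), t ≡ 17. Hence x ≡ 179 + 191·17 = 3426 (mod 5921).
From x ≡ 3426 (mod 5921) write x = 3426 + 5921t. Substituting into x ≡ 19 (mod 167) gives 5921t ≡ 100 (mod 167), and since 76⁻¹ ≡ 11 (mod 167), t ≡ 98. Hence x ≡ 3426 + 5921·98 = 583684 (mod 988807).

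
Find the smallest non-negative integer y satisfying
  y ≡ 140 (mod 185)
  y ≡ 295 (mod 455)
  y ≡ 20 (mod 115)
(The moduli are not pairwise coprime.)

318340

Combine the congruences pairwise.
gcd(185, 455) = 5 and 5 | (295 − 140), so the pair is consistent; merging gives y ≡ 15310 (mod 16835), where 16835 = lcm(185, 455).
gcd(16835, 115) = 5 and 5 | (20 − 15310), so the pair is consistent; merging gives y ≡ 318340 (mod 387205), where 387205 = lcm(16835, 115).
The solution is unique modulo lcm(185, 455, 115) = 387205.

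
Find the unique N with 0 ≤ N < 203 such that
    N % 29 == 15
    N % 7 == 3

Combine the congruences pairwise.
From N ≡ 15 (mod 29) write N = 15 + 29t. Substituting into N ≡ 3 (mod 7) gives 29t ≡ 2 (mod 7), and since 1⁻¹ ≡ 1 (mod 7), t ≡ 2. Hence N ≡ 15 + 29·2 = 73 (mod 203).

73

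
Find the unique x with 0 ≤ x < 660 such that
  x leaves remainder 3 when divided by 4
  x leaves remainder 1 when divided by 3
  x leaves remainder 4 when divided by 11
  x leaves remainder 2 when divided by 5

The moduli are pairwise coprime; N = 4·3·11·5 = 660.
N/4 = 165; 165 ≡ 1 (mod 4), inverse 1.
N/3 = 220; 220 ≡ 1 (mod 3), inverse 1.
N/11 = 60; 60 ≡ 5 (mod 11); 5·9 ≡ 1, so inverse 9.
N/5 = 132; 132 ≡ 2 (mod 5); 2·3 ≡ 1, so inverse 3.
x ≡ 3·165·1 + 1·220·1 + 4·60·9 + 2·132·3 = 3667.
3667 mod 660 = 367.

367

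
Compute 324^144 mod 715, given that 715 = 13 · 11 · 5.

Mod 13: 324 ≡ 12; since 12 | 144, by Fermat 12^144 ≡ 1 (mod 13).
Mod 11: 324 ≡ 5; by Fermat, exponent reduces to 144 mod 10 = 4; 5^4 ≡ 9 (mod 11).
Mod 5: 324 ≡ 4; since 4 | 144, by Fermat 4^144 ≡ 1 (mod 5).
Combine by CRT: x ≡ 1 (mod 13), x ≡ 9 (mod 11), x ≡ 1 (mod 5) ⇒ x ≡ 196 (mod 715).

196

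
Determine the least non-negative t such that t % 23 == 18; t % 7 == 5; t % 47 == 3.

The moduli are pairwise coprime; N = 23·7·47 = 7567.
N/23 = 329; 329 ≡ 7 (mod 23); 7·10 ≡ 1, so inverse 10.
N/7 = 1081; 1081 ≡ 3 (mod 7); 3·5 ≡ 1, so inverse 5.
N/47 = 161; 161 ≡ 20 (mod 47); 20·40 ≡ 1, so inverse 40.
t ≡ 18·329·10 + 5·1081·5 + 3·161·40 = 105565.
105565 mod 7567 = 7194.

7194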